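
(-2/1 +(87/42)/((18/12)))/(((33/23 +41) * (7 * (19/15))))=-1495/908656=-0.00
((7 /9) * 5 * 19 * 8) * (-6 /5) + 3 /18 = -4255 /6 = -709.17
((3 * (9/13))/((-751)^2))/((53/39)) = 81/29892053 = 0.00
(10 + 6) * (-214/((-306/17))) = 1712/9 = 190.22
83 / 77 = 1.08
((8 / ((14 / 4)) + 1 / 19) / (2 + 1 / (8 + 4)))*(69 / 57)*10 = 171672 / 12635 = 13.59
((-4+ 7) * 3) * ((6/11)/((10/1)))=27/55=0.49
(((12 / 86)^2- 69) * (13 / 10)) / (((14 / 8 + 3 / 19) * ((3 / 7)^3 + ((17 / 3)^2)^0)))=-2161147989 / 49599425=-43.57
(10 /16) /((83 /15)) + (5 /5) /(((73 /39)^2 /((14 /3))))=1.44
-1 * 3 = -3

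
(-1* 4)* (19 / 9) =-8.44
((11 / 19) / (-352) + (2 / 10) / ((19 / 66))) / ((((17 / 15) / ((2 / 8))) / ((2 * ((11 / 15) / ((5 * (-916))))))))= -23177 / 473388800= -0.00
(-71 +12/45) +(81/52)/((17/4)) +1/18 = -1398491/19890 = -70.31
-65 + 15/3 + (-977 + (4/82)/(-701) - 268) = -37507007/28741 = -1305.00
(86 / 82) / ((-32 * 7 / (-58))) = 1247 / 4592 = 0.27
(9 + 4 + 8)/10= 21/10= 2.10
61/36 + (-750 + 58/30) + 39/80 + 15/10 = -535957/720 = -744.38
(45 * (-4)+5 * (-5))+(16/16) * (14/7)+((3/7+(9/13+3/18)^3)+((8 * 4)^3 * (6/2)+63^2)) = 339066187477/3321864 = 102071.06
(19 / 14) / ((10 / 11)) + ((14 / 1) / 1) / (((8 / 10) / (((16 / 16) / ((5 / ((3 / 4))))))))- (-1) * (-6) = -1.88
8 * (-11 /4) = -22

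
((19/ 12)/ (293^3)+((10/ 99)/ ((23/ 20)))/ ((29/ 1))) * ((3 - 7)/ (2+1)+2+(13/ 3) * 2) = 140863966663/ 4982934107943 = 0.03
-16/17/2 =-8/17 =-0.47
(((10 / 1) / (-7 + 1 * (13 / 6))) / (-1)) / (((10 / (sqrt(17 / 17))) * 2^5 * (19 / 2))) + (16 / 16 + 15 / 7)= 96997 / 30856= 3.14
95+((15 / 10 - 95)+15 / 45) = 1.83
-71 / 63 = -1.13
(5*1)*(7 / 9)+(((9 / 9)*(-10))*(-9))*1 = 845 / 9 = 93.89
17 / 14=1.21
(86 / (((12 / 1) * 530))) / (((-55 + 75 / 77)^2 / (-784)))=-12492403 / 3439488000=-0.00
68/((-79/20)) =-1360/79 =-17.22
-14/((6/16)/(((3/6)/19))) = -56/57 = -0.98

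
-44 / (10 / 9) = -198 / 5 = -39.60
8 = 8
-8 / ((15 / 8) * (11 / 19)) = -1216 / 165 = -7.37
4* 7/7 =4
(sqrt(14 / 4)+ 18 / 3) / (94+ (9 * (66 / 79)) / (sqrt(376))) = -140778 * sqrt(94) / 5183586535 - 23463 * sqrt(329) / 5183586535+ 27572738 * sqrt(14) / 5183586535+ 330872856 / 5183586535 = 0.08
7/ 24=0.29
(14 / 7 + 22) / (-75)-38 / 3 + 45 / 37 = -11.77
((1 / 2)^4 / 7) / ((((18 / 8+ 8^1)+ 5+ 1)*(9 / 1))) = 1 / 16380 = 0.00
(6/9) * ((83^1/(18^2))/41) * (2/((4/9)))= 83/4428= 0.02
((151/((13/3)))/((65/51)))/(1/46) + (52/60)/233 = 742856059/590655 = 1257.68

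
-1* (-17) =17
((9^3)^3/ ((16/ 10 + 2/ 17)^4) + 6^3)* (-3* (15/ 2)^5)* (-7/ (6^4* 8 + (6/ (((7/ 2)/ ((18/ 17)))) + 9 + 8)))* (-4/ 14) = -5482579107898230072721875/ 8985883192696576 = -610132470.05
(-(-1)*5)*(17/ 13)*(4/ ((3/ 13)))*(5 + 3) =2720/ 3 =906.67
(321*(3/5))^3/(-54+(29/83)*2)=-74123676801/553000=-134039.20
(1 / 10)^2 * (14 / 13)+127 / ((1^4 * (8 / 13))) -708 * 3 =-4985797 / 2600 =-1917.61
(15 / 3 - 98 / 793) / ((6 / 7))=9023 / 1586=5.69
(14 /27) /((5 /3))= 14 /45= 0.31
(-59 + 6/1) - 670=-723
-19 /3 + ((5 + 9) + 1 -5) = 11 /3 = 3.67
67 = 67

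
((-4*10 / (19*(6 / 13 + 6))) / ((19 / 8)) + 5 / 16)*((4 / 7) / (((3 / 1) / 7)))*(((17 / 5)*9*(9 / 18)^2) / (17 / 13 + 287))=939913 / 151539136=0.01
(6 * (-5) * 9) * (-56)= 15120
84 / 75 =28 / 25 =1.12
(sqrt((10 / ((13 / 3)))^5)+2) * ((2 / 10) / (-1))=-180 * sqrt(390) / 2197 - 2 / 5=-2.02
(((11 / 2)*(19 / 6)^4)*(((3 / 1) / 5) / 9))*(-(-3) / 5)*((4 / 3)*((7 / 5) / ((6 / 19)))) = 190659623 / 1458000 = 130.77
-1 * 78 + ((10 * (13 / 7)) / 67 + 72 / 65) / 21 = -49892212 / 640185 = -77.93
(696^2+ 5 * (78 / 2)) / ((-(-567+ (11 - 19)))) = 484611 / 575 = 842.80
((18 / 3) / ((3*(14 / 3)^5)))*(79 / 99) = 2133 / 2958032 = 0.00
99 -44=55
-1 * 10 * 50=-500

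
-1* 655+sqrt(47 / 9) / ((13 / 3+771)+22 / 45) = -655+15* sqrt(47) / 34912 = -655.00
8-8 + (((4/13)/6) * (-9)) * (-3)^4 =-486/13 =-37.38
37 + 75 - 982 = -870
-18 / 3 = -6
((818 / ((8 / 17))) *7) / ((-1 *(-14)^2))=-6953 / 112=-62.08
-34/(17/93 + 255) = -93/698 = -0.13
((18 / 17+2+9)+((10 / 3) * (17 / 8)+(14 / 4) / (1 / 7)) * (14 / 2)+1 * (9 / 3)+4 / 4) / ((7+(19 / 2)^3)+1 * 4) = 96754 / 354297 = 0.27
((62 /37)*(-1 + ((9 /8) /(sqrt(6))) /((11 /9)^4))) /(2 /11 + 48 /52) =-4433 /2923 + 7932249*sqrt(6) /62248208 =-1.20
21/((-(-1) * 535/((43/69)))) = 0.02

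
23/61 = 0.38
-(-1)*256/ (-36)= -64/ 9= -7.11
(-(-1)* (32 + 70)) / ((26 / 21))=1071 / 13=82.38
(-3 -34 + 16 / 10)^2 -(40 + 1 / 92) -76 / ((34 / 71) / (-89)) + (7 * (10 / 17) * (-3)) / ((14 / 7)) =599473231 / 39100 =15331.80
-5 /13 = -0.38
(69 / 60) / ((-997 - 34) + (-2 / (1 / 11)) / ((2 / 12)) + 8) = -23 / 23100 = -0.00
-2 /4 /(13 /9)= -9 /26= -0.35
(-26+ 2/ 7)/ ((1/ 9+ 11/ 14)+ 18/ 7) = -3240/ 437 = -7.41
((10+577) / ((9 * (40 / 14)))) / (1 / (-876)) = -299957 / 15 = -19997.13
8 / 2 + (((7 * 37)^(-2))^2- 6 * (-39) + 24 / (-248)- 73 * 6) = -27912635059852 / 139495677391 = -200.10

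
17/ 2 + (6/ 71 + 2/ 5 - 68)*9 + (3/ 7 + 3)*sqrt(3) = -425389/ 710 + 24*sqrt(3)/ 7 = -593.20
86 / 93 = 0.92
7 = 7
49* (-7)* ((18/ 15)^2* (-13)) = 160524/ 25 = 6420.96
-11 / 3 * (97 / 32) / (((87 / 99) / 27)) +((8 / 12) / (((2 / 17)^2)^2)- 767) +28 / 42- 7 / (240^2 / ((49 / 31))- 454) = 5822829838303 / 2454588768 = 2372.22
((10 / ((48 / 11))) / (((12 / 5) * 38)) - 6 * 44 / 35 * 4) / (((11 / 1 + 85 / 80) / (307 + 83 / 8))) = -29318439821 / 36963360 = -793.18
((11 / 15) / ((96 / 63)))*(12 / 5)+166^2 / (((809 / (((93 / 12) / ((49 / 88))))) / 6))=2845.66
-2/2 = -1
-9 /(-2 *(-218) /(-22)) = 99 /218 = 0.45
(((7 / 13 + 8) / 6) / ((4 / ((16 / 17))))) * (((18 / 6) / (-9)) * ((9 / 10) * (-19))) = 1.91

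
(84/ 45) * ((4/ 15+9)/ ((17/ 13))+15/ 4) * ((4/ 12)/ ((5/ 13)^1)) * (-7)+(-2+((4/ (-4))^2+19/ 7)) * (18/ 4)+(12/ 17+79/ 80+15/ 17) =-722441557/ 6426000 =-112.42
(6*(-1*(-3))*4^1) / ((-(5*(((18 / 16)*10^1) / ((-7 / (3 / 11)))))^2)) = -758912 / 50625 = -14.99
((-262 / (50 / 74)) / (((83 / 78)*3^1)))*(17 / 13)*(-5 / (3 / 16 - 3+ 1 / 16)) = -1318384 / 4565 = -288.80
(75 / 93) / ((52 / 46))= 0.71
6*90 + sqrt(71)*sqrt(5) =sqrt(355) + 540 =558.84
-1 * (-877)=877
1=1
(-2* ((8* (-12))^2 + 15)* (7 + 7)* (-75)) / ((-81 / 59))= -127080100 / 9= -14120011.11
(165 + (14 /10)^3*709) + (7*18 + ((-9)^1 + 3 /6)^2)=1154373 /500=2308.75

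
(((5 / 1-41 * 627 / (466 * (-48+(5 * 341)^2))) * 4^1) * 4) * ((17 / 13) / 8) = 115144921951 / 8805233333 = 13.08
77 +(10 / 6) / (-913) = 210898 / 2739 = 77.00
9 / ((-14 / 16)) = -72 / 7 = -10.29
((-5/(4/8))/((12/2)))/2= -5/6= -0.83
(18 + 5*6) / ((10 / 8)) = 192 / 5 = 38.40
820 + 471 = 1291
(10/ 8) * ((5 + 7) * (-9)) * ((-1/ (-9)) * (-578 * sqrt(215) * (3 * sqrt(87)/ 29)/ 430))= 2601 * sqrt(18705)/ 1247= 285.27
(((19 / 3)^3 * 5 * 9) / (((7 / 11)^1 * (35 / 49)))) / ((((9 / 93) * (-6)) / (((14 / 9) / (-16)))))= 16372433 / 3888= 4211.02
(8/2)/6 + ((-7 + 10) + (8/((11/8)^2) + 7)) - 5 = 3593/363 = 9.90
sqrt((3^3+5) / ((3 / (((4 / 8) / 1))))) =4 * sqrt(3) / 3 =2.31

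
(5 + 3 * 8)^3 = 24389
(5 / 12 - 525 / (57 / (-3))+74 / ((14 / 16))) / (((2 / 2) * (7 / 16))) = 718964 / 2793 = 257.42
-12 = -12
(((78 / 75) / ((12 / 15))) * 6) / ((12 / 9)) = 117 / 20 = 5.85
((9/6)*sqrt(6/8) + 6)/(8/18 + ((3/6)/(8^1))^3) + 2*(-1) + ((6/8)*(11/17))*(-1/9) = 27648*sqrt(3)/16393 + 38252869/3344172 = 14.36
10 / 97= 0.10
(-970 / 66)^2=235225 / 1089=216.00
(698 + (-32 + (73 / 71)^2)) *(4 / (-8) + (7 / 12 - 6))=-3362635 / 852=-3946.75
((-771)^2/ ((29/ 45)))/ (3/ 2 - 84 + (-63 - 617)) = -10699938/ 8845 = -1209.72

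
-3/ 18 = -1/ 6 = -0.17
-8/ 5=-1.60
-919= -919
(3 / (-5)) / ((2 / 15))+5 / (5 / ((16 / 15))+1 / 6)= -1617 / 466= -3.47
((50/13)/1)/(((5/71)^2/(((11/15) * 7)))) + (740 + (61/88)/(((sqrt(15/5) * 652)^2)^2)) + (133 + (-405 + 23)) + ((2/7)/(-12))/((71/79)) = 20677307880436531883437/4623653815237416960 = 4472.07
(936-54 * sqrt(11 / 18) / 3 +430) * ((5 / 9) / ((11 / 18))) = 13660 / 11-30 * sqrt(22) / 11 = 1229.03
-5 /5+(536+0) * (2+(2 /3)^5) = 277405 /243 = 1141.58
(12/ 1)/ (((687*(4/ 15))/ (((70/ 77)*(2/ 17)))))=300/ 42823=0.01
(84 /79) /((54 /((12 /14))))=4 /237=0.02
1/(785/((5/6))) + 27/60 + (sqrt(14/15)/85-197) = -1851491/9420 + sqrt(210)/1275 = -196.54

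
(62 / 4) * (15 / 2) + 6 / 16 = 116.62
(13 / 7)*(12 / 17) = 156 / 119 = 1.31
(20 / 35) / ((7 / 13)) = 52 / 49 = 1.06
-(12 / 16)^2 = -9 / 16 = -0.56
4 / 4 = 1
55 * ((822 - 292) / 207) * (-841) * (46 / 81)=-49030300 / 729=-67256.93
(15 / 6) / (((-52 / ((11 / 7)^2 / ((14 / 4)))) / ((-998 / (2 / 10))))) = 169.26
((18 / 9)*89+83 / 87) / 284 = 15569 / 24708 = 0.63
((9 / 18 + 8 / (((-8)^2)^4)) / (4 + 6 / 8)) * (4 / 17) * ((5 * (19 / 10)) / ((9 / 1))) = 61681 / 2359296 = 0.03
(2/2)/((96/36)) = 3/8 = 0.38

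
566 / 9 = 62.89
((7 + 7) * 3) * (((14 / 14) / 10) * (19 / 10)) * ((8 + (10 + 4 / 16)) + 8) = 8379 / 40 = 209.48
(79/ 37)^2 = 6241/ 1369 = 4.56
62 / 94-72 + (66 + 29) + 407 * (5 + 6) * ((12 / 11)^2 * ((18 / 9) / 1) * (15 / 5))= 1503608 / 47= 31991.66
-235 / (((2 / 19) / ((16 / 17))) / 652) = -23289440 / 17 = -1369967.06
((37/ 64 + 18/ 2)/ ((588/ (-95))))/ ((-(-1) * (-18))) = 58235/ 677376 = 0.09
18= 18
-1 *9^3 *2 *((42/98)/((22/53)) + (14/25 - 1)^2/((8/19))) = -418827267/192500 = -2175.73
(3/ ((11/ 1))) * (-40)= -120/ 11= -10.91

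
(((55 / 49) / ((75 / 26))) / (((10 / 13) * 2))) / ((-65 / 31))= -4433 / 36750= -0.12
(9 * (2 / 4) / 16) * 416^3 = 20247552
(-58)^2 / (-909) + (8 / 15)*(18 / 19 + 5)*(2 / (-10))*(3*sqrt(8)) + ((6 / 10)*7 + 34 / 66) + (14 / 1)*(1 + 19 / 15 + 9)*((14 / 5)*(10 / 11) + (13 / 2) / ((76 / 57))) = 234270053 / 199980 - 1808*sqrt(2) / 475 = 1166.08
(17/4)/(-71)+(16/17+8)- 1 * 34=-121273/4828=-25.12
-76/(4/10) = -190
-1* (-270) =270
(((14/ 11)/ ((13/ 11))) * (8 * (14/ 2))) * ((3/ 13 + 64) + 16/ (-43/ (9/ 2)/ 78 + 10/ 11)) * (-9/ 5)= -23559864048/ 2566265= -9180.60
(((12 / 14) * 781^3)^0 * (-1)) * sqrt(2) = -sqrt(2) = -1.41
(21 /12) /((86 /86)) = 7 /4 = 1.75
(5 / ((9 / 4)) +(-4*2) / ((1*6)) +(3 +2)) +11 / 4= 311 / 36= 8.64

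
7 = 7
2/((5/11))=22/5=4.40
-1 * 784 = -784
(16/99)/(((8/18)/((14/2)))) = 28/11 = 2.55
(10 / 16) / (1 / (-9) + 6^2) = 45 / 2584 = 0.02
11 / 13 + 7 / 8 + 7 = 907 / 104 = 8.72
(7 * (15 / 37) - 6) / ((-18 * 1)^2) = -13 / 1332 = -0.01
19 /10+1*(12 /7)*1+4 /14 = 39 /10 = 3.90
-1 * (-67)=67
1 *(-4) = -4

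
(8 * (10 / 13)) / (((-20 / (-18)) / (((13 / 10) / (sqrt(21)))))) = 12 * sqrt(21) / 35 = 1.57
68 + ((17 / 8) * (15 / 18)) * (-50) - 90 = -2653 / 24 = -110.54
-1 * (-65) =65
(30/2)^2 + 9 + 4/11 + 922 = 1156.36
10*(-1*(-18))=180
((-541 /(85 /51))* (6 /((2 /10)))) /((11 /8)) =-77904 /11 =-7082.18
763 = 763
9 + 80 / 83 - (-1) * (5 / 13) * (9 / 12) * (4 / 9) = 10.09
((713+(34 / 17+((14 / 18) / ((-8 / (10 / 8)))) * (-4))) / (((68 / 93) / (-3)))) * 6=-4790895 / 272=-17613.58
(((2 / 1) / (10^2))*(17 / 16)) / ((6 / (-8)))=-17 / 600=-0.03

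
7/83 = 0.08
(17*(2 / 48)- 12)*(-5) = 1355 / 24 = 56.46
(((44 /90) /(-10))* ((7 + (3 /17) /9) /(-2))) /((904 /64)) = 15752 /1296675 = 0.01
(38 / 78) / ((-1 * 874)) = -1 / 1794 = -0.00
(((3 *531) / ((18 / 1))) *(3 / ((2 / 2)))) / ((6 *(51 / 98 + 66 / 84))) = 33.88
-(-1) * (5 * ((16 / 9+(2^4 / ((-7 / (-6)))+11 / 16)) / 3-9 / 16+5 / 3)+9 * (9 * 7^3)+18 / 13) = 68346053 / 2457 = 27816.87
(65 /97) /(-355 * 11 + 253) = -65 /354244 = -0.00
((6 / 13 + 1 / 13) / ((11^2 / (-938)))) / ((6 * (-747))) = 3283 / 3525093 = 0.00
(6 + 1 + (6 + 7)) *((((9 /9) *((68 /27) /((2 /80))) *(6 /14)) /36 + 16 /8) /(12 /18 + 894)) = 9070 /126819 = 0.07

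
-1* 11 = -11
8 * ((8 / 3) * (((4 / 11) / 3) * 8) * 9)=186.18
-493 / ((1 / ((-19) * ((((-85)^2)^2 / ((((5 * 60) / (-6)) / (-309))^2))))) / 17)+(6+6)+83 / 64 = 20318052053675075 / 64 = 317469563338673.05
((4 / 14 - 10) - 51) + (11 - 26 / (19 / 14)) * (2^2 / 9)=-77015 / 1197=-64.34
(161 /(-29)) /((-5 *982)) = 161 /142390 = 0.00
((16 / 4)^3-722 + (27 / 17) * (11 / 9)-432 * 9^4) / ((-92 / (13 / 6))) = 66766.49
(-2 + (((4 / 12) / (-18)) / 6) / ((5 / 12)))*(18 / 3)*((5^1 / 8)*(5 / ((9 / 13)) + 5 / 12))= -74525 / 1296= -57.50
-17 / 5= -3.40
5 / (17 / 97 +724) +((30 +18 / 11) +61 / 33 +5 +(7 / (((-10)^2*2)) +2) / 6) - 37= 113179391 / 61815600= 1.83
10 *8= 80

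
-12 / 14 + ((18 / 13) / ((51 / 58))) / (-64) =-21825 / 24752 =-0.88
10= 10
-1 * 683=-683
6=6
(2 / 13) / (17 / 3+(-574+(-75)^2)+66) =3 / 99892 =0.00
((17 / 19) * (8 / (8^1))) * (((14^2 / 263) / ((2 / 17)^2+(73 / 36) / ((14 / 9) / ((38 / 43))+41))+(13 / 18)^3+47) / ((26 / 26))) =53.27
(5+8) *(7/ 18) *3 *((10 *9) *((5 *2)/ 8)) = 6825/ 4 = 1706.25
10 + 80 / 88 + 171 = 2001 / 11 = 181.91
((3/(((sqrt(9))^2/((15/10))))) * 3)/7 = 3/14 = 0.21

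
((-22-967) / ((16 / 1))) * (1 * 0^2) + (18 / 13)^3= 5832 / 2197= 2.65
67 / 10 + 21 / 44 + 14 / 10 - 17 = -1853 / 220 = -8.42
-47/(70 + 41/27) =-1269/1931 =-0.66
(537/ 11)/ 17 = 537/ 187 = 2.87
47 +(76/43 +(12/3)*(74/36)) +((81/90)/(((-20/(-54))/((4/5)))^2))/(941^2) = 61029015875089/1070878584375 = 56.99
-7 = -7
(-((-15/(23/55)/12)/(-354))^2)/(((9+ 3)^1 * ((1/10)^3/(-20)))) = 47265625/397752984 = 0.12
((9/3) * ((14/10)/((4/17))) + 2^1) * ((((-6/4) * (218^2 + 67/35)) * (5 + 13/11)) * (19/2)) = -639901029051/7700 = -83104029.75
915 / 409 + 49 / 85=2.81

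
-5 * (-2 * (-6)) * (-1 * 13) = 780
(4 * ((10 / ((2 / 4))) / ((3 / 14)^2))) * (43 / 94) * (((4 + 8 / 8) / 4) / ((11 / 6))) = 842800 / 1551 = 543.39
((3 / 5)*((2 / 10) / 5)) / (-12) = -1 / 500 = -0.00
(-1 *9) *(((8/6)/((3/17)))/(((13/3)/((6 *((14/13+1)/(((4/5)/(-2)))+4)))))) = 18972/169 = 112.26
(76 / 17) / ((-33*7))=-76 / 3927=-0.02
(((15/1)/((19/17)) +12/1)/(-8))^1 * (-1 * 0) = 0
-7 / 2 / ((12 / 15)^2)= -175 / 32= -5.47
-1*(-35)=35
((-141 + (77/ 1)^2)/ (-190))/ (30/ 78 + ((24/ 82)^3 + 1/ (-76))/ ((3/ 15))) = -10371783448/ 151232175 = -68.58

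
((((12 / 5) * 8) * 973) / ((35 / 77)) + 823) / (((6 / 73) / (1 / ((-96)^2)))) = 55.34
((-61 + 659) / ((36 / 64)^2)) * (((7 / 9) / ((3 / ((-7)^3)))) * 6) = -735128576 / 729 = -1008406.83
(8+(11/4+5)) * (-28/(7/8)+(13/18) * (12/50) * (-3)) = -51219/100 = -512.19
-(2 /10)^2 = -1 /25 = -0.04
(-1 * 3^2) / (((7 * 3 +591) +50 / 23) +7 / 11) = -253 / 17283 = -0.01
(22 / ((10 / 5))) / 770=1 / 70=0.01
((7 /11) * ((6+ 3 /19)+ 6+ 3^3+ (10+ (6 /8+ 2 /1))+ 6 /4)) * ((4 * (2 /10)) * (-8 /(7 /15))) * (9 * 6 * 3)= -1434672 /19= -75509.05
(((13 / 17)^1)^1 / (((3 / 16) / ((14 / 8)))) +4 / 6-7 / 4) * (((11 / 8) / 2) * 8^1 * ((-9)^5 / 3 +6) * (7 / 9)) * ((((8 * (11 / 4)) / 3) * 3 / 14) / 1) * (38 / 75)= -3724547827 / 9180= -405724.16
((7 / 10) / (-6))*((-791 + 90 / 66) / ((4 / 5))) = 30401 / 264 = 115.16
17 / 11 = 1.55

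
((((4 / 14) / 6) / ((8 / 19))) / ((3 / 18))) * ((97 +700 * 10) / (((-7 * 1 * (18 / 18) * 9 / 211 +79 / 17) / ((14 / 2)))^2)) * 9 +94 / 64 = 218608670968889 / 1946380832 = 112315.47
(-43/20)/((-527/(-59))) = -0.24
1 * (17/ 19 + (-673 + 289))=-7279/ 19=-383.11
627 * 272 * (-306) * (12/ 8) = -78279696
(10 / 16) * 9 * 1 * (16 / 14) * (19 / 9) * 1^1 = 95 / 7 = 13.57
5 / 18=0.28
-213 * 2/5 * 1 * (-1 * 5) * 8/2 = 1704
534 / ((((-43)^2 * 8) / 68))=4539 / 1849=2.45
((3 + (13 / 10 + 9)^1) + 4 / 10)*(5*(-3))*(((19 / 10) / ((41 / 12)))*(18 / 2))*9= -1897587 / 205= -9256.52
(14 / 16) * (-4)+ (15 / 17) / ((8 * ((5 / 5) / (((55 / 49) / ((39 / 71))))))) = -283687 / 86632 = -3.27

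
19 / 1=19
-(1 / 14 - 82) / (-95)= -1147 / 1330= -0.86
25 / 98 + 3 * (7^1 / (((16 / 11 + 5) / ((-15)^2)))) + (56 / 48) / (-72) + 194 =1392133879 / 1502928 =926.28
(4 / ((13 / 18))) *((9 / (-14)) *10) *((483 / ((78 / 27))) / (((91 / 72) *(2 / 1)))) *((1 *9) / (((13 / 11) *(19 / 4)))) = -14341821120 / 3798613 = -3775.54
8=8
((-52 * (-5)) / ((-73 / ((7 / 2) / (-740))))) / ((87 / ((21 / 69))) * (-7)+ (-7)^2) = -91 / 10544704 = -0.00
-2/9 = -0.22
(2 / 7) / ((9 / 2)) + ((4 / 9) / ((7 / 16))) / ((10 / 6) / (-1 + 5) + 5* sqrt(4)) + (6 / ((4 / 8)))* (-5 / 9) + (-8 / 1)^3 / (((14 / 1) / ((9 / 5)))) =-81376 / 1125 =-72.33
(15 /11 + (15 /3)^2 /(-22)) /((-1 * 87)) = -0.00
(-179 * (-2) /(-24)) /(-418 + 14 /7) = 179 /4992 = 0.04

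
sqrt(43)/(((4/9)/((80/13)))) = 180 * sqrt(43)/13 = 90.80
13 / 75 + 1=1.17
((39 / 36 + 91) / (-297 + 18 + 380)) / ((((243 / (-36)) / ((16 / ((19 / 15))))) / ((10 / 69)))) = -884000 / 3575097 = -0.25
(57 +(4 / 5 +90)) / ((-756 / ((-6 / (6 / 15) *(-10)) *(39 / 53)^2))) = -624455 / 39326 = -15.88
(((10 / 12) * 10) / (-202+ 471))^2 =625 / 651249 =0.00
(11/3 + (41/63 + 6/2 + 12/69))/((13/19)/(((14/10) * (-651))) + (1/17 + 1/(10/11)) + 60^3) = 7608378050/219374791600269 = 0.00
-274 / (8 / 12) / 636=-137 / 212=-0.65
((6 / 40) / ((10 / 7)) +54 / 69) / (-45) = -1361 / 69000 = -0.02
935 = 935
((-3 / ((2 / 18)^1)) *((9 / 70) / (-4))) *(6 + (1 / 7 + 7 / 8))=95499 / 15680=6.09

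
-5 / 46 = -0.11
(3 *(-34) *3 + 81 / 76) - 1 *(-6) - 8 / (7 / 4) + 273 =-16229 / 532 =-30.51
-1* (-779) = 779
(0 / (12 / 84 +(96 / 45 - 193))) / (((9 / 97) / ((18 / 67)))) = 0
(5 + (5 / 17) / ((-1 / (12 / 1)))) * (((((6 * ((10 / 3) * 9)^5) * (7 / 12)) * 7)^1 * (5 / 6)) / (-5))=-2480625000 / 17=-145919117.65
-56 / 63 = -8 / 9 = -0.89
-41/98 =-0.42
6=6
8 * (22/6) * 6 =176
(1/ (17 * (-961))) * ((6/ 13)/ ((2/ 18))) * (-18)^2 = -17496/ 212381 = -0.08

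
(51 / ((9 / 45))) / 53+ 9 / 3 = 414 / 53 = 7.81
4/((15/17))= 68/15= 4.53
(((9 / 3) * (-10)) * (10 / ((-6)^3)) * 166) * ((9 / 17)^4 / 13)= 1512675 / 1085773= 1.39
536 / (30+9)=536 / 39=13.74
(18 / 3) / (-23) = -6 / 23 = -0.26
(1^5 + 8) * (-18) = -162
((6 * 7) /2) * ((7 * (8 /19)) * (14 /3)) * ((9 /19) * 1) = 49392 /361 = 136.82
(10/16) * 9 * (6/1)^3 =1215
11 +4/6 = 35/3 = 11.67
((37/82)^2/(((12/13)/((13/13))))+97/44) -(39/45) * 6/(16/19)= -16641407/4437840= -3.75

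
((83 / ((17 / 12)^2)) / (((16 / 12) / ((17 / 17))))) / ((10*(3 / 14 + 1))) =62748 / 24565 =2.55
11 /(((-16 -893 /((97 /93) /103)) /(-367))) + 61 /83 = 554393426 /710114717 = 0.78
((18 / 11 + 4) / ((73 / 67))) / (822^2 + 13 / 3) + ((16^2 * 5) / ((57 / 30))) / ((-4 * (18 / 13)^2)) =-220069508784982 / 2505081387105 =-87.85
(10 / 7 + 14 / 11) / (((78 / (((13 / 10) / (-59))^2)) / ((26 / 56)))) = 2197 / 281438850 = 0.00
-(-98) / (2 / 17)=833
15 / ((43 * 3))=5 / 43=0.12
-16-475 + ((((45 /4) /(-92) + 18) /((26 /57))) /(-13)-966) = -181602491 /124384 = -1460.01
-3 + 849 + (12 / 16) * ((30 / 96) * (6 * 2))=848.81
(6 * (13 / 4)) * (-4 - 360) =-7098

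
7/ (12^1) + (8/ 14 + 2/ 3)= 51/ 28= 1.82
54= 54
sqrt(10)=3.16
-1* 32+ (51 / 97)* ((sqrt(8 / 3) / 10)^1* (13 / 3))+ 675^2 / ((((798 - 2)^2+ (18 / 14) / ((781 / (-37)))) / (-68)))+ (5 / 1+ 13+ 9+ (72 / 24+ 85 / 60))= -49.11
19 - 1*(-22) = 41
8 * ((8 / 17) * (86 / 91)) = 5504 / 1547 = 3.56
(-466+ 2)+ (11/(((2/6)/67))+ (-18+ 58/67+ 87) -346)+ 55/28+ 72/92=63583435/43148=1473.61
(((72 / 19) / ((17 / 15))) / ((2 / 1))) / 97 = 540 / 31331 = 0.02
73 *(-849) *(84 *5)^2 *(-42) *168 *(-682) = -52610457440217600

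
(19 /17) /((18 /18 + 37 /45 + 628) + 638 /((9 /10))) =855 /1024114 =0.00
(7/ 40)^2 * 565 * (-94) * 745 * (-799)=30981713189/ 32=968178537.16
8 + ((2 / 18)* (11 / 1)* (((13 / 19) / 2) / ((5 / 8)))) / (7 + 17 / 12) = 232568 / 28785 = 8.08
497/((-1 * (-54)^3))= 497/157464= 0.00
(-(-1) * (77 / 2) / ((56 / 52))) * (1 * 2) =143 / 2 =71.50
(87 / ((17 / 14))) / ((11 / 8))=9744 / 187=52.11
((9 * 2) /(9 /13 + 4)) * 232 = 54288 /61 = 889.97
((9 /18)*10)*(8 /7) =40 /7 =5.71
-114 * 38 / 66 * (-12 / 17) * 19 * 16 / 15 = 877952 / 935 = 938.99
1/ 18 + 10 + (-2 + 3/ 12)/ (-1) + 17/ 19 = 12.70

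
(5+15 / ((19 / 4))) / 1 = 155 / 19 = 8.16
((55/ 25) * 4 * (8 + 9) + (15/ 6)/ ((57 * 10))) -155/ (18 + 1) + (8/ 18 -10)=451067/ 3420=131.89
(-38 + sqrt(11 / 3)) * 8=-288.68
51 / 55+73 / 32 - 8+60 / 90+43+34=384781 / 5280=72.88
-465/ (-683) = 465/ 683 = 0.68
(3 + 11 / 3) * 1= 20 / 3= 6.67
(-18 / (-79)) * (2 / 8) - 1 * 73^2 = -841973 / 158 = -5328.94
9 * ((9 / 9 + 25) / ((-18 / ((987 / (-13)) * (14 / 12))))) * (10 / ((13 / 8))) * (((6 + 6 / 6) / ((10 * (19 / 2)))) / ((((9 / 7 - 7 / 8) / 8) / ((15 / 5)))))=173332992 / 5681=30511.00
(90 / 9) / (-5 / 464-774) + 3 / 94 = 641263 / 33759254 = 0.02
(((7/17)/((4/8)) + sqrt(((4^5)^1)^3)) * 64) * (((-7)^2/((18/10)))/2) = 1455809600/51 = 28545286.27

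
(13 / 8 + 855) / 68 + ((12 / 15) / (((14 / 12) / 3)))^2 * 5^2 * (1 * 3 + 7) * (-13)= -366276683 / 26656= -13740.87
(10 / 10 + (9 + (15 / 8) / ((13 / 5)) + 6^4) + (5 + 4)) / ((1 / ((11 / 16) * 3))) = 2713.67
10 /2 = 5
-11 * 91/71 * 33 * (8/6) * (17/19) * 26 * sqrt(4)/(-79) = 38934896/106571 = 365.34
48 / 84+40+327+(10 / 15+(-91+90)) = 7712 / 21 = 367.24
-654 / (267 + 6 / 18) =-981 / 401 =-2.45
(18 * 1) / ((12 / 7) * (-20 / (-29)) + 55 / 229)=836766 / 66125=12.65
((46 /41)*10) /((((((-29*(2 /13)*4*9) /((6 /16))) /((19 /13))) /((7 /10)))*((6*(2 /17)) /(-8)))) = 52003 /171216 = 0.30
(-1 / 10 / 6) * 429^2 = -61347 / 20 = -3067.35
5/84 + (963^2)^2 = 72241114021529/84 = 860013262161.06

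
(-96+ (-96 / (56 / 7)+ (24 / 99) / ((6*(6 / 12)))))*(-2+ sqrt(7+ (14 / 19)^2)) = 21368 / 99 - 10684*sqrt(2723) / 1881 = -80.56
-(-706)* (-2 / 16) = -353 / 4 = -88.25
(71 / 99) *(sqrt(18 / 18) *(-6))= -142 / 33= -4.30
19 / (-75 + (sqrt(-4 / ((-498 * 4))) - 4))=-747498 / 3108017 - 19 * sqrt(498) / 3108017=-0.24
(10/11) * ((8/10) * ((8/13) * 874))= 55936/143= 391.16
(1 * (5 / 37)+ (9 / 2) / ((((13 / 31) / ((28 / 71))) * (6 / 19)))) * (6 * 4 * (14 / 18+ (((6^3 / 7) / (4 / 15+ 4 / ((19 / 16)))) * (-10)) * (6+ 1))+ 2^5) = -5104100687776 / 26535327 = -192351.15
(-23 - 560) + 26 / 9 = -5221 / 9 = -580.11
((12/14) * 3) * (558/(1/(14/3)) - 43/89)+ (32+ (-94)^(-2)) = 37029644343/5504828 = 6726.76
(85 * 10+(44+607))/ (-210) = -7.15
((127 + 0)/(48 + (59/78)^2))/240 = 64389/5910260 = 0.01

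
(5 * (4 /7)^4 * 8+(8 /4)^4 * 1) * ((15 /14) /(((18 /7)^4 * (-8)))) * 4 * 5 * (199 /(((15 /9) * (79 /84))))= -3025795 /19197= -157.62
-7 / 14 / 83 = -1 / 166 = -0.01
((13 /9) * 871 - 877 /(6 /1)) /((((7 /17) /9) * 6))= 4050.65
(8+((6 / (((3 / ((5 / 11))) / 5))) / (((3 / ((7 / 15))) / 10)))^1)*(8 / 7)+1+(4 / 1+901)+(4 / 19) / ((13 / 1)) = 158031890 / 171171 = 923.24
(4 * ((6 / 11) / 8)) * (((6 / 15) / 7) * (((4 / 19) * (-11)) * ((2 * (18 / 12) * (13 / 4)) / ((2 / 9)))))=-1053 / 665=-1.58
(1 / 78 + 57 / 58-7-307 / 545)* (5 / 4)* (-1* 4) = 4048312 / 123279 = 32.84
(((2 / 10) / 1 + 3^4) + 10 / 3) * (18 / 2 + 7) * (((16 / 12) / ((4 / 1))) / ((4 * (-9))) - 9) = -4935056 / 405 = -12185.32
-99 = -99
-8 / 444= -2 / 111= -0.02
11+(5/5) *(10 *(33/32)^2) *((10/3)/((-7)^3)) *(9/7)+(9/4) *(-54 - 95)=-324.38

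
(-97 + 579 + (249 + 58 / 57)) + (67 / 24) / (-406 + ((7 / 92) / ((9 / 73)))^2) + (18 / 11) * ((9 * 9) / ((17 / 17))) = 150743927721529 / 174359911341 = 864.56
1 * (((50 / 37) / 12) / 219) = 25 / 48618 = 0.00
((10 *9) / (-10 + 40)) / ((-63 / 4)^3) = -64 / 83349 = -0.00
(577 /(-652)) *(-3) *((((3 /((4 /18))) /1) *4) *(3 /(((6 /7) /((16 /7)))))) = 186948 /163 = 1146.92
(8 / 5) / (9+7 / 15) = 12 / 71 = 0.17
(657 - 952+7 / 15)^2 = 19518724 / 225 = 86749.88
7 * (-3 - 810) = -5691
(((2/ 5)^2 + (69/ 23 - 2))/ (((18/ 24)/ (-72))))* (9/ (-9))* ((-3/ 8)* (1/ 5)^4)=-1044/ 15625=-0.07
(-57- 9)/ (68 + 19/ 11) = -726/ 767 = -0.95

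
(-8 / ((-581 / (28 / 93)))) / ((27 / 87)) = 928 / 69471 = 0.01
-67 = -67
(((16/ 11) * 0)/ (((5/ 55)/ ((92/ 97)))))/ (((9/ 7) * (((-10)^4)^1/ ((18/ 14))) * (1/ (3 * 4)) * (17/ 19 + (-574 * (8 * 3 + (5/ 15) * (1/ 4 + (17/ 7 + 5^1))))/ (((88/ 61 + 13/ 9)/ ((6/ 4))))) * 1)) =0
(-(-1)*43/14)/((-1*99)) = -43/1386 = -0.03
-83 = -83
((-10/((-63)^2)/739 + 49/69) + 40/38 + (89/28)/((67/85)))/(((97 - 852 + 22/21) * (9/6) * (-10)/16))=7963002728644/971218515001455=0.01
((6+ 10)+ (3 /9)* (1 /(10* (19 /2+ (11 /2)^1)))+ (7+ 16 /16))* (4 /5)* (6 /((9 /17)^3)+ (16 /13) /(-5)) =771.72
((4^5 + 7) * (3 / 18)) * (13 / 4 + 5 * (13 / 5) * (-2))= -93821 / 24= -3909.21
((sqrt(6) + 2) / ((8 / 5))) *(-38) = -95 *sqrt(6) / 4 - 95 / 2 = -105.68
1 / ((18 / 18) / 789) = 789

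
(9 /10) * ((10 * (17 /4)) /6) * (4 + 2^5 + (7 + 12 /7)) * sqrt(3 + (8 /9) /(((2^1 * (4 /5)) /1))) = 5321 * sqrt(2) /14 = 537.50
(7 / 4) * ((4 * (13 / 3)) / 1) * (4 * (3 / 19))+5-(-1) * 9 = 630 / 19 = 33.16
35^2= 1225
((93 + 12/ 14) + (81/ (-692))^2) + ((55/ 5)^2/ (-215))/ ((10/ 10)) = 67246210817/ 720690320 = 93.31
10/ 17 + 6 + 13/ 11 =1453/ 187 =7.77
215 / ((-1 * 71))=-215 / 71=-3.03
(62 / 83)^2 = 3844 / 6889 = 0.56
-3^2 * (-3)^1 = 27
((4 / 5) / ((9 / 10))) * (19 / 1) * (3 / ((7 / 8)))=1216 / 21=57.90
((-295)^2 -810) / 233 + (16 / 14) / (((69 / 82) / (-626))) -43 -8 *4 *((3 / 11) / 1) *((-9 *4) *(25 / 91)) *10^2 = 130485414260 / 16093077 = 8108.17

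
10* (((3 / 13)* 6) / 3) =60 / 13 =4.62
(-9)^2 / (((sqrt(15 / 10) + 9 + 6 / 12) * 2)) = 1539 / 355 - 81 * sqrt(6) / 355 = 3.78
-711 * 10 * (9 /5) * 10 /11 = -127980 /11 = -11634.55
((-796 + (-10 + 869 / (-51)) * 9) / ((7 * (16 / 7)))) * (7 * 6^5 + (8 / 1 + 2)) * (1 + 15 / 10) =-2404839245 / 272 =-8841320.75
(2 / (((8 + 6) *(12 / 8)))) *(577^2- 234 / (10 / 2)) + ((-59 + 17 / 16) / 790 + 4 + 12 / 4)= 31709.99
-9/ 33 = -3/ 11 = -0.27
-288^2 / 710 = -41472 / 355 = -116.82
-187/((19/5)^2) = -4675/361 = -12.95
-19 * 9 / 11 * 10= -1710 / 11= -155.45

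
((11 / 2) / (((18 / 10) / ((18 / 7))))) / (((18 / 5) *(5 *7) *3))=55 / 2646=0.02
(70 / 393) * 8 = 560 / 393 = 1.42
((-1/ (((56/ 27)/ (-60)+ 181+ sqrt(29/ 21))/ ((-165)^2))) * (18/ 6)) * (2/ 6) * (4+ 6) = -28284050458125/ 18799704596+ 7442634375 * sqrt(609)/ 18799704596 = -1494.72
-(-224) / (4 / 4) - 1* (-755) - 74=905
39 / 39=1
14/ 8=7/ 4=1.75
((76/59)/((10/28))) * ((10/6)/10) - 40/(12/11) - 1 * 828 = -764698/885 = -864.07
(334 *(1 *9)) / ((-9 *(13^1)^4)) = -334 / 28561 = -0.01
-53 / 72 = -0.74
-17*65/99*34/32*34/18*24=-319345/594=-537.62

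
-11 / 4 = -2.75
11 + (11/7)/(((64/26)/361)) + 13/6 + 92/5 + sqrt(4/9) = 882649/3360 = 262.69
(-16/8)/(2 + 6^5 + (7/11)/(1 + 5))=-132/513355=-0.00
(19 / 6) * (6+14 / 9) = 646 / 27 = 23.93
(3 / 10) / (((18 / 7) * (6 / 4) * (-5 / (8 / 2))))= -14 / 225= -0.06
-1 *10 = -10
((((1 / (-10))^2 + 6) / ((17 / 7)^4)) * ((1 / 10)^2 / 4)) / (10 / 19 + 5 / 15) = 1678593 / 3340840000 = 0.00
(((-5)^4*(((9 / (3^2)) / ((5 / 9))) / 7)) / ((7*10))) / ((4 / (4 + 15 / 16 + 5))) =35775 / 6272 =5.70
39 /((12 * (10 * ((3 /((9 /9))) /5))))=13 /24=0.54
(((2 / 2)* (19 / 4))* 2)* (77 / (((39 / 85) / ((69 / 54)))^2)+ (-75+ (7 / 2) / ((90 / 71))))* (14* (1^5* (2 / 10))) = 86016523607 / 6160050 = 13963.61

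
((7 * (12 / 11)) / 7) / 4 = 3 / 11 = 0.27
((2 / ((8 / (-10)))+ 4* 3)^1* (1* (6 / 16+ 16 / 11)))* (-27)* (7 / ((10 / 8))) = -578151 / 220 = -2627.96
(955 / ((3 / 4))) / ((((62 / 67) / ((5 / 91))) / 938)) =85739900 / 1209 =70918.03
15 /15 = 1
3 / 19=0.16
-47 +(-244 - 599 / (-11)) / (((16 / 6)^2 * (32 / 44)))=-83.65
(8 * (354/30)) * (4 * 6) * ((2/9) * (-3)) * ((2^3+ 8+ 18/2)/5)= -7552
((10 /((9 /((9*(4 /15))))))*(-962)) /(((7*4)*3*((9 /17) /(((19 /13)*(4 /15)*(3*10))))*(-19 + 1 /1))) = 191216 /5103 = 37.47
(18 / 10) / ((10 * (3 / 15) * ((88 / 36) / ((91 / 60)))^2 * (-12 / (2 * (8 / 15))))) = -74529 / 2420000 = -0.03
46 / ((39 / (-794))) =-36524 / 39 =-936.51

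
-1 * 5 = -5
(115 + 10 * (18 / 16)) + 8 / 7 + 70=5527 / 28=197.39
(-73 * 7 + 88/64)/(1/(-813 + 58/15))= 16494183/40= 412354.58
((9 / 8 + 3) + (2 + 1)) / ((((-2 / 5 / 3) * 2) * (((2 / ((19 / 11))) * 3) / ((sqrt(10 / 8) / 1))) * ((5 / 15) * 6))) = -5415 * sqrt(5) / 2816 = -4.30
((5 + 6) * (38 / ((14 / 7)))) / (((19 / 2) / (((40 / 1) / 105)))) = 176 / 21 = 8.38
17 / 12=1.42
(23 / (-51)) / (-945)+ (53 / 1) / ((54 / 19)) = 18.65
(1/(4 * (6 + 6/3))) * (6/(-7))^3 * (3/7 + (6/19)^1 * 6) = -0.05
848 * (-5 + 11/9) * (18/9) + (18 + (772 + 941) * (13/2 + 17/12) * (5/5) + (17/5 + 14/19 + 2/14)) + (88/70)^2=6014445359/837900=7178.00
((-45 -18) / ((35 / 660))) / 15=-396 / 5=-79.20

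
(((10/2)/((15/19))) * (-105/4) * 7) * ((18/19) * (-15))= 33075/2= 16537.50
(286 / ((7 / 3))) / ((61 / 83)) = 71214 / 427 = 166.78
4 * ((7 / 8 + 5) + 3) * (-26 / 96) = -923 / 96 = -9.61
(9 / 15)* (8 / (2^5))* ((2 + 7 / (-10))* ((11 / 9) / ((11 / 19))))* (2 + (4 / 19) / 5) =1261 / 1500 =0.84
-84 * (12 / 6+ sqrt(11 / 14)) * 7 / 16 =-147 / 2 -21 * sqrt(154) / 8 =-106.08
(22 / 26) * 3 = 33 / 13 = 2.54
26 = 26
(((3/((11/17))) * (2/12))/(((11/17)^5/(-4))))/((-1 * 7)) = 48275138/12400927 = 3.89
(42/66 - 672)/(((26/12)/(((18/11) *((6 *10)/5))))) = -9570960/1573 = -6084.53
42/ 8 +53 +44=409/ 4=102.25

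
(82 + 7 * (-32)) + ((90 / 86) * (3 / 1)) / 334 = -2039269 / 14362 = -141.99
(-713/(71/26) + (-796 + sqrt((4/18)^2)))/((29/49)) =-33091856/18531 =-1785.76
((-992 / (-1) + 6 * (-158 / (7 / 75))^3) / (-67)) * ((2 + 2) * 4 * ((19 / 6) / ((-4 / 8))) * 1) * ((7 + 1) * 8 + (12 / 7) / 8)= -1364299017262698112 / 482601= -2826970970351.69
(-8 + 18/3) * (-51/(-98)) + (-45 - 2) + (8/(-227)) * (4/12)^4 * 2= -43283782/900963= -48.04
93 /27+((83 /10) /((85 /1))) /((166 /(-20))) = 2626 /765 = 3.43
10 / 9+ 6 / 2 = 37 / 9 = 4.11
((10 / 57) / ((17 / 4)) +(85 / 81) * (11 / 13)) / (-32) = -316045 / 10883808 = -0.03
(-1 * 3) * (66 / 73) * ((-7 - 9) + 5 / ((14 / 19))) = 12771 / 511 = 24.99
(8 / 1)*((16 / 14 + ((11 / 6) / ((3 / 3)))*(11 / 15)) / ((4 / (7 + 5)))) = 6268 / 105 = 59.70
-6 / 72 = -0.08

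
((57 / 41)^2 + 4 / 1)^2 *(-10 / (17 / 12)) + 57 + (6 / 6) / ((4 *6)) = -220682963767 / 1152910488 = -191.41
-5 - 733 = -738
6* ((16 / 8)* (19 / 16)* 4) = 57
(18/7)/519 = 6/1211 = 0.00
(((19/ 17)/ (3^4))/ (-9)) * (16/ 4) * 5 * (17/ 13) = -380/ 9477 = -0.04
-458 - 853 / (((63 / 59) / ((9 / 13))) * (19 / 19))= -92005 / 91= -1011.04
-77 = -77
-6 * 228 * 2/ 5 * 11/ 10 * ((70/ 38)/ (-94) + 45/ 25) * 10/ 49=-12592008/ 57575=-218.71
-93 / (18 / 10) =-155 / 3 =-51.67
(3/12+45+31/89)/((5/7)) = 63.84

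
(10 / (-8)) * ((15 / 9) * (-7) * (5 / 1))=875 / 12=72.92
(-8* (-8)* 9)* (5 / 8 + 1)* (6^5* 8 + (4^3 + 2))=58288464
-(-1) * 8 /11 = 0.73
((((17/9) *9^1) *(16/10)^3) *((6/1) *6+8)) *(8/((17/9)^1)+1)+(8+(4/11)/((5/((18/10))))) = 22066092/1375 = 16048.07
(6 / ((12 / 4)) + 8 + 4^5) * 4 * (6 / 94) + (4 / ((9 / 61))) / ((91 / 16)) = 220120 / 819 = 268.77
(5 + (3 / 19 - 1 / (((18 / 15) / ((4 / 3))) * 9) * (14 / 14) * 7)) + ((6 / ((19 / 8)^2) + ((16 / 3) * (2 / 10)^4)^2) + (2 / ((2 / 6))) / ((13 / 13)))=129728175494 / 11422265625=11.36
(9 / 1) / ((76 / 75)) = 675 / 76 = 8.88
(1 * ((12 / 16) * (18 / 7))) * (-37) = -999 / 14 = -71.36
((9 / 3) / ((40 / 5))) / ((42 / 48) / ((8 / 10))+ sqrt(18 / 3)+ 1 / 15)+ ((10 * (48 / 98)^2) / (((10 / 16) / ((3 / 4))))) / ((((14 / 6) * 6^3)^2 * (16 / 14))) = -10109346769 / 108117851142+ 86400 * sqrt(6) / 1072151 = 0.10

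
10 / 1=10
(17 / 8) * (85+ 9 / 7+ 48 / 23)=60469 / 322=187.79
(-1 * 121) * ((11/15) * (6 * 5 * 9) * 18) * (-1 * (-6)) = -2587464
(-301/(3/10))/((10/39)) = -3913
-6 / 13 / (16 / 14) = -21 / 52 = -0.40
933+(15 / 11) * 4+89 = 11302 / 11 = 1027.45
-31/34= -0.91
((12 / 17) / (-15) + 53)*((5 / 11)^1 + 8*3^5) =96271889 / 935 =102964.59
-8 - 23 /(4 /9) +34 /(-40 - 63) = -24753 /412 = -60.08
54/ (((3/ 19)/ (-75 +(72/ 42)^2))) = -1207602/ 49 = -24644.94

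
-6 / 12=-1 / 2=-0.50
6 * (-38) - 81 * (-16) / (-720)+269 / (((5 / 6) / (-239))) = -77379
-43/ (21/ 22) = -946/ 21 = -45.05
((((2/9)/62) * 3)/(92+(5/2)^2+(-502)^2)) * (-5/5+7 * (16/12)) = 0.00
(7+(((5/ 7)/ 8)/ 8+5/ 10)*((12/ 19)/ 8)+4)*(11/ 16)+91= 26854405/ 272384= 98.59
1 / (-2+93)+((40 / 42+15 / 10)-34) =-17219 / 546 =-31.54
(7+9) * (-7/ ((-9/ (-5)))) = -560/ 9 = -62.22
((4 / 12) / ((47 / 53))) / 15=53 / 2115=0.03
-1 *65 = -65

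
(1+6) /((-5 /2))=-14 /5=-2.80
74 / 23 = 3.22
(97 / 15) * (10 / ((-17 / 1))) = -194 / 51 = -3.80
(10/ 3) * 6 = 20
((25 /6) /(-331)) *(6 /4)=-25 /1324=-0.02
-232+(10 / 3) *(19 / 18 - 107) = -15799 / 27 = -585.15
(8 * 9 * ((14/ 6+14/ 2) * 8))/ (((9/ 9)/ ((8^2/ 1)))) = 344064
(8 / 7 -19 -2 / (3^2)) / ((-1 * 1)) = 1139 / 63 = 18.08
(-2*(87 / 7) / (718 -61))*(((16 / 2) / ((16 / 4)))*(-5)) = 580 / 1533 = 0.38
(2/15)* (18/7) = 12/35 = 0.34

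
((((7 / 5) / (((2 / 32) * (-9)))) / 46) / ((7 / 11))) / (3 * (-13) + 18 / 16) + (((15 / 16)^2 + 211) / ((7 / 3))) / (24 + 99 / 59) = 1988597567 / 561980160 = 3.54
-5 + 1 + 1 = -3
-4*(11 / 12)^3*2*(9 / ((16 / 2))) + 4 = -2.93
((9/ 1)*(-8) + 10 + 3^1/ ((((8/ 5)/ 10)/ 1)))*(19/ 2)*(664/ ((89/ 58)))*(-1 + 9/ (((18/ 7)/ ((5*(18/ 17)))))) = -3116614.78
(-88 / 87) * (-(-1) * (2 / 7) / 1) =-176 / 609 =-0.29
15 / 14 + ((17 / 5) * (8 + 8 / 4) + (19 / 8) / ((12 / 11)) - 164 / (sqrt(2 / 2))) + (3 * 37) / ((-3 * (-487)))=-126.68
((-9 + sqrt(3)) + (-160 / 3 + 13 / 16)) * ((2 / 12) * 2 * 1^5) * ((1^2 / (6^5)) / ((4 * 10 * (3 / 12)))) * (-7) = 20671 / 11197440 - 7 * sqrt(3) / 233280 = 0.00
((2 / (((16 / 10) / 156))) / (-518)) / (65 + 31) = -65 / 16576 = -0.00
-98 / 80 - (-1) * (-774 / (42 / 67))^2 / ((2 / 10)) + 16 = 14940318759 / 1960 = 7622611.61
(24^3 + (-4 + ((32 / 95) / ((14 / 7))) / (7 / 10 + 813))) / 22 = 628.18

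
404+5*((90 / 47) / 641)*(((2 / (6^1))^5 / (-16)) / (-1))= 2629002553 / 6507432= 404.00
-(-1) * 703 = 703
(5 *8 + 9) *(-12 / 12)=-49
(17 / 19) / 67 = 0.01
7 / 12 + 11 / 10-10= -499 / 60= -8.32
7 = 7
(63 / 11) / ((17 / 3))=189 / 187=1.01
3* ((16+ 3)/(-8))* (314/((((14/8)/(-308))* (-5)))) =-393756/5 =-78751.20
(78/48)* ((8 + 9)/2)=221/16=13.81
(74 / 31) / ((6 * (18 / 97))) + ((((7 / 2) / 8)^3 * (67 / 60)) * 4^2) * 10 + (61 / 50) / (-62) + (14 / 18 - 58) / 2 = -123476741 / 10713600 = -11.53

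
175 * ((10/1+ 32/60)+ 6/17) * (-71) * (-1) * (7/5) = 9657704/51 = 189366.75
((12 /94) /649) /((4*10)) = 3 /610060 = 0.00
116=116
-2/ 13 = -0.15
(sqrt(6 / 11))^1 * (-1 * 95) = -95 * sqrt(66) / 11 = -70.16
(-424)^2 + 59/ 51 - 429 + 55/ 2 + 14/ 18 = 54889189/ 306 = 179376.43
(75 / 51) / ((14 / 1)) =25 / 238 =0.11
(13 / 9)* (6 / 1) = 26 / 3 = 8.67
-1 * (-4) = 4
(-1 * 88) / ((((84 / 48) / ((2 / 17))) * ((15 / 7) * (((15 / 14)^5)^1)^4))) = -0.69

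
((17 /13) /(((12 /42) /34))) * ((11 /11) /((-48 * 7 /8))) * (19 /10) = -5491 /780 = -7.04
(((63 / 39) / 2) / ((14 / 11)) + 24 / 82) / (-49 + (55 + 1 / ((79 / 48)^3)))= 324912701 / 2180912344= 0.15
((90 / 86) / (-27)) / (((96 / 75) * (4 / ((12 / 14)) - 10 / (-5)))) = -25 / 5504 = -0.00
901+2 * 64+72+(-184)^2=34957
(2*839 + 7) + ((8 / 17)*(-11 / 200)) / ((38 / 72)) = 13605979 / 8075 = 1684.95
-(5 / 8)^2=-25 / 64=-0.39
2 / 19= 0.11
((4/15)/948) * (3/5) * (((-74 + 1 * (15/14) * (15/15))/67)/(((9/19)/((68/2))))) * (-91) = 4287179/3572775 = 1.20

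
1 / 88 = 0.01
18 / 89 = 0.20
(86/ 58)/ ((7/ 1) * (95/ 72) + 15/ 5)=0.12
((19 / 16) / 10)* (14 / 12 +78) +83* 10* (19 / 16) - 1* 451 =104453 / 192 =544.03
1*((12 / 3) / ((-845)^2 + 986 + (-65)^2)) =1 / 179809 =0.00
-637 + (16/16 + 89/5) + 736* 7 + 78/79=1791241/395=4534.79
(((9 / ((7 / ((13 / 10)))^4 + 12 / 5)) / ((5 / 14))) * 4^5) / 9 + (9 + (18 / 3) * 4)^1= 1095602663 / 30098183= 36.40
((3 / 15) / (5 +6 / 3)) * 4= 4 / 35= 0.11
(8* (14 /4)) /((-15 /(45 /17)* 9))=-28 /51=-0.55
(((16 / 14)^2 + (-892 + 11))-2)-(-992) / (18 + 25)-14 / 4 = -3632991 / 4214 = -862.12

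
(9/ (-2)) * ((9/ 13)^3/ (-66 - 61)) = 6561/ 558038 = 0.01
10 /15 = 0.67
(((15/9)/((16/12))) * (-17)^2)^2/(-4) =-2088025/64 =-32625.39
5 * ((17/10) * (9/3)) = 25.50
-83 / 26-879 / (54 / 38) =-145489 / 234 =-621.75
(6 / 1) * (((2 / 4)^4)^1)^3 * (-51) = -153 / 2048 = -0.07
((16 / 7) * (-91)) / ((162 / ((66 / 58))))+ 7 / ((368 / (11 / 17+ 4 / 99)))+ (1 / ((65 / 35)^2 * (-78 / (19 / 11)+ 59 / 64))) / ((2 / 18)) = -738157918812557 / 489832402028112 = -1.51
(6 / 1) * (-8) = -48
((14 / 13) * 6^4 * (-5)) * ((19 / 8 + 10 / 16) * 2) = -544320 / 13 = -41870.77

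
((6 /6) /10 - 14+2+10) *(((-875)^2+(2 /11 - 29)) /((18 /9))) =-80004801 /110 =-727316.37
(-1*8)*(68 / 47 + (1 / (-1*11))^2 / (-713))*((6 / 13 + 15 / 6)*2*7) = -2299674664 / 4792073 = -479.89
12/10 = 6/5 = 1.20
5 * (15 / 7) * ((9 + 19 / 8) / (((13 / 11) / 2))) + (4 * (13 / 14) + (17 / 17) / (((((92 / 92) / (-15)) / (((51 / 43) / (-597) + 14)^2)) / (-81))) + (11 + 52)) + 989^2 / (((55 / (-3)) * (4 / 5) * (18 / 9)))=9246521310114485 / 45104905384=205000.35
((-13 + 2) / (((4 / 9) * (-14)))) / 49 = 0.04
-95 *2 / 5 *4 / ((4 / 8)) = -304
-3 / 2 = -1.50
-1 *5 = -5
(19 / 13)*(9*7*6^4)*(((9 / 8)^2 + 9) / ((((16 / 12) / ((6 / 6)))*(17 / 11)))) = 2102124717 / 3536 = 594492.28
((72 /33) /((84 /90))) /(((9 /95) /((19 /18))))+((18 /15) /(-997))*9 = 89941828 /3454605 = 26.04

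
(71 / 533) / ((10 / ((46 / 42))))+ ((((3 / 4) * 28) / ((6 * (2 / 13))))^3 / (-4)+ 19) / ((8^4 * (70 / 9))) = -0.08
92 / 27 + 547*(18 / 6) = 44399 / 27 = 1644.41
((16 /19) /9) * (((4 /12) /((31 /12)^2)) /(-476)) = -0.00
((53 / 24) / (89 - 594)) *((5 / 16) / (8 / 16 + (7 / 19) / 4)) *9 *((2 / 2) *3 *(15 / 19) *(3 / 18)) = -53 / 6464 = -0.01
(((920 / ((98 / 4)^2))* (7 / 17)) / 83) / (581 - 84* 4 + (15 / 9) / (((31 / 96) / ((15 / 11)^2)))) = 2760736 / 92438359027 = 0.00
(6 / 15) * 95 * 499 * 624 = 11832288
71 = 71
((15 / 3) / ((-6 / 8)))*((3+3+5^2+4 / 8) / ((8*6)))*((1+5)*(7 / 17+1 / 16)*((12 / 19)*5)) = -203175 / 5168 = -39.31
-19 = -19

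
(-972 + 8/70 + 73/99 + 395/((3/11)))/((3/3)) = 1653446/3465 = 477.18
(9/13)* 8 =72/13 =5.54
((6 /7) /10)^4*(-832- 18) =-2754 /60025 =-0.05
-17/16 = -1.06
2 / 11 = 0.18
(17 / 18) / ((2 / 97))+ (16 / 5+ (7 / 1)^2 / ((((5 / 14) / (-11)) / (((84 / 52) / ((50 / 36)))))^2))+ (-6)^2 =62965.27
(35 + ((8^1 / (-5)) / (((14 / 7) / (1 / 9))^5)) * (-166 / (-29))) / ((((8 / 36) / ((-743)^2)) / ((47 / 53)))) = 293412184751017 / 3805380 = 77104568.99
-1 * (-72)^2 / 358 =-2592 / 179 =-14.48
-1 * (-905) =905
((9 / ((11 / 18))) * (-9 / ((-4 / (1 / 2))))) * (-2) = -729 / 22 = -33.14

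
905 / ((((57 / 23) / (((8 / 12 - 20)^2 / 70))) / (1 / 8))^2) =67721448469 / 1031622480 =65.65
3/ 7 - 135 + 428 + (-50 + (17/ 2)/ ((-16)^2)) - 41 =725623/ 3584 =202.46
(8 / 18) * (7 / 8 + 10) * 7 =203 / 6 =33.83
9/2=4.50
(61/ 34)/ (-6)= -61/ 204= -0.30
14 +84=98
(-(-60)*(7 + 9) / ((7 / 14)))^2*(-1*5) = -18432000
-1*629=-629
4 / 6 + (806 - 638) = 506 / 3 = 168.67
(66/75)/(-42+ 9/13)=-286/13425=-0.02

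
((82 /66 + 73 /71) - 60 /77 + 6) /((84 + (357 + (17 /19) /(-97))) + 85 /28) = 39381224 /2334192663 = 0.02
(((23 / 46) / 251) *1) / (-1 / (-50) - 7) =-25 / 87599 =-0.00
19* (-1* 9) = -171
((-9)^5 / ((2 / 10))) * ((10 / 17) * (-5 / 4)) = 7381125 / 34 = 217091.91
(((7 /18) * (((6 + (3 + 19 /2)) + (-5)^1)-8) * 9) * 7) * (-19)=-10241 /4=-2560.25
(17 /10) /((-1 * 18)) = -17 /180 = -0.09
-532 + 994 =462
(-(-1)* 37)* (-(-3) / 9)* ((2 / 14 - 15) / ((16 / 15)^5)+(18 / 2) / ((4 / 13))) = 209236443 / 917504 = 228.05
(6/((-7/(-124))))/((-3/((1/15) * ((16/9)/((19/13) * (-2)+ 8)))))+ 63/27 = 1.51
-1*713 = -713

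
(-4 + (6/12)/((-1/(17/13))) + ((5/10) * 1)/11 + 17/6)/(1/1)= -1523/858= -1.78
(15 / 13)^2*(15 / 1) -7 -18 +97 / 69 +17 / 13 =-27008 / 11661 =-2.32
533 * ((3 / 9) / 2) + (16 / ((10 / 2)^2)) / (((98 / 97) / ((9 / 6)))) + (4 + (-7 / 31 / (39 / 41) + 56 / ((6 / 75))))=2350523377 / 2962050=793.55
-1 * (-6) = 6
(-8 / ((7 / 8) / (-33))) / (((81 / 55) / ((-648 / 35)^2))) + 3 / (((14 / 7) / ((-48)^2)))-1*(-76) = 126492068 / 1715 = 73756.31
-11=-11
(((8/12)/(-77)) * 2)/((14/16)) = -32/1617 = -0.02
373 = 373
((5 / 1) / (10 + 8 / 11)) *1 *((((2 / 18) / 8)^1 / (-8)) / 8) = -55 / 543744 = -0.00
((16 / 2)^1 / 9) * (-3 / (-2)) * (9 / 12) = 1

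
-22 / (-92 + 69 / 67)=1474 / 6095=0.24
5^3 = 125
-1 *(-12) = 12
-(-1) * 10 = 10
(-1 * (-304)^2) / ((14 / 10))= -462080 / 7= -66011.43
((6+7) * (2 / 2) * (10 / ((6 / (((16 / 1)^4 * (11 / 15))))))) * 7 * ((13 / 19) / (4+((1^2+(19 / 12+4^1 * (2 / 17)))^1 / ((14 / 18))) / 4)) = 231967031296 / 231705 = 1001130.88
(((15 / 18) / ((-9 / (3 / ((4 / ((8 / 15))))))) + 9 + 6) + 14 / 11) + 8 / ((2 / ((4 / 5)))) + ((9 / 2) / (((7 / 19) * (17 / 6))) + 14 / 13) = 57026989 / 2297295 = 24.82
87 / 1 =87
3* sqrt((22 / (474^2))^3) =11* sqrt(22) / 17749404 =0.00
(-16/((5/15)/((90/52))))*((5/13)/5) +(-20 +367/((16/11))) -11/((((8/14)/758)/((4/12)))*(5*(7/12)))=-19491487/13520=-1441.68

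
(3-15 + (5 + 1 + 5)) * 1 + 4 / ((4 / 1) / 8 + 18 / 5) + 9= 368 / 41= 8.98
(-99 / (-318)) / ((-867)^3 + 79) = -33 / 69081714104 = -0.00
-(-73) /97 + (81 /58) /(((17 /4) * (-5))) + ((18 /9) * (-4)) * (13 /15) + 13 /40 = -33980509 /5738520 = -5.92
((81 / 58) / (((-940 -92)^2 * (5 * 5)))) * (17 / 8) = 0.00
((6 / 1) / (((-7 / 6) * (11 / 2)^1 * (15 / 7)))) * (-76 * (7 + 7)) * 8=204288 / 55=3714.33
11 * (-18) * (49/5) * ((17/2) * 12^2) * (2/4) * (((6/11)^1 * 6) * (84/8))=-204038352/5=-40807670.40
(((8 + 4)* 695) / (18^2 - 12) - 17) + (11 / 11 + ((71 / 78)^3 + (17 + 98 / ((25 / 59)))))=3081799739 / 11863800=259.76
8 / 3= 2.67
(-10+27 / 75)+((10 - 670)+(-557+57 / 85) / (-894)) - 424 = -207646039 / 189975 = -1093.02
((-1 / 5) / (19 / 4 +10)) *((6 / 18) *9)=-12 / 295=-0.04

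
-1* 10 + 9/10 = -91/10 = -9.10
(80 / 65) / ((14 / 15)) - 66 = -5886 / 91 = -64.68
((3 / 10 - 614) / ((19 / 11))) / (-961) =3553 / 9610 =0.37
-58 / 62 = -29 / 31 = -0.94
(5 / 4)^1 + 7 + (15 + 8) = 31.25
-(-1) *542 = 542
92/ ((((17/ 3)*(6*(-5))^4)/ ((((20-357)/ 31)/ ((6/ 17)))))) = -7751/ 12555000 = -0.00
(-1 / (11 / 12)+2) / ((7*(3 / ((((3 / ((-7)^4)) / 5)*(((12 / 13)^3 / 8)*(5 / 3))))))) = 720 / 406174769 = 0.00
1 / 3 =0.33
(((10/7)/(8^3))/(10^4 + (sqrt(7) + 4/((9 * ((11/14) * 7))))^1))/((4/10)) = 306283725/439091865612736-245025 * sqrt(7)/3512734924901888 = 0.00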